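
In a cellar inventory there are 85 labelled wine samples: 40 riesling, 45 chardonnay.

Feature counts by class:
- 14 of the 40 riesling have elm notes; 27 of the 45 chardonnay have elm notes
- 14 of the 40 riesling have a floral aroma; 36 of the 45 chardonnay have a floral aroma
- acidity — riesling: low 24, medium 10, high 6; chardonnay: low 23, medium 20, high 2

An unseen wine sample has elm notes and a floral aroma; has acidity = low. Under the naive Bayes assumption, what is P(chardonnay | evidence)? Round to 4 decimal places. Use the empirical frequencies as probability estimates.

riesling: (40/85) × (14/40) × (14/40) × (24/40) ≈ 0.0345882
chardonnay: (45/85) × (27/45) × (36/45) × (23/45) ≈ 0.129882
P(chardonnay | x) = 0.129882 / 0.1644702 ≈ 0.7897

0.7897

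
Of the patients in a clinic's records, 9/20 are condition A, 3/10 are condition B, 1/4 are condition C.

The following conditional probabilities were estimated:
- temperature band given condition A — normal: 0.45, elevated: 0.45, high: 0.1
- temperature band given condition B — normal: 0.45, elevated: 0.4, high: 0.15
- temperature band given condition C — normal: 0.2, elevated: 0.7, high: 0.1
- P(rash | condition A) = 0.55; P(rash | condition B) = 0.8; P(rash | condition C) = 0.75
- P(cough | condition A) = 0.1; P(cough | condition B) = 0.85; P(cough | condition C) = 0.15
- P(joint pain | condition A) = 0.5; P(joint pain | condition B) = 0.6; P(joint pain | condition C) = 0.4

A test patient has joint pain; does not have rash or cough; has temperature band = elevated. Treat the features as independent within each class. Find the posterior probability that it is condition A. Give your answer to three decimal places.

0.707

condition A: 0.45 × 0.45 × (1−0.55) × (1−0.1) × 0.5 = 0.04100625
condition B: 0.3 × 0.4 × (1−0.8) × (1−0.85) × 0.6 = 0.00216
condition C: 0.25 × 0.7 × (1−0.75) × (1−0.15) × 0.4 = 0.014875
P(condition A | x) = 0.04100625 / 0.05804125 ≈ 0.707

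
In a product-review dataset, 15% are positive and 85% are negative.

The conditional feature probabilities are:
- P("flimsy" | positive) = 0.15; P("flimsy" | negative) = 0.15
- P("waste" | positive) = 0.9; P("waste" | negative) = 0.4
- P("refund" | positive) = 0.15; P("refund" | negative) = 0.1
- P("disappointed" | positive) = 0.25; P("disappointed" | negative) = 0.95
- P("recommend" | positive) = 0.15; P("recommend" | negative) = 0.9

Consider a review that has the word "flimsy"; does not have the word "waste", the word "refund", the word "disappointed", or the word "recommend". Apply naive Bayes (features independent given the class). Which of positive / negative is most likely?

positive: 0.15 × 0.15 × (1−0.9) × (1−0.15) × (1−0.25) × (1−0.15) = 0.00121921875
negative: 0.85 × 0.15 × (1−0.4) × (1−0.1) × (1−0.95) × (1−0.9) = 0.00034425
Highest score → positive.

positive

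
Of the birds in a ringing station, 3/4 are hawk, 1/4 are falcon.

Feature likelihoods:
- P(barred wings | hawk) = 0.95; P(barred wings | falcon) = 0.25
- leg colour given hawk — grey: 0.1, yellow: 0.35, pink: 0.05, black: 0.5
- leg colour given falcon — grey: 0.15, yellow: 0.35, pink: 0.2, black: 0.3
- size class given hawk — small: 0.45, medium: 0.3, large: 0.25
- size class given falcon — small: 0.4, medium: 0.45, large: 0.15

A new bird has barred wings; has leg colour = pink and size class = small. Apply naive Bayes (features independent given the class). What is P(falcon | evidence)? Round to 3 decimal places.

0.238

hawk: 0.75 × 0.95 × 0.05 × 0.45 = 0.01603125
falcon: 0.25 × 0.25 × 0.2 × 0.4 = 0.005
P(falcon | x) = 0.005 / 0.02103125 ≈ 0.238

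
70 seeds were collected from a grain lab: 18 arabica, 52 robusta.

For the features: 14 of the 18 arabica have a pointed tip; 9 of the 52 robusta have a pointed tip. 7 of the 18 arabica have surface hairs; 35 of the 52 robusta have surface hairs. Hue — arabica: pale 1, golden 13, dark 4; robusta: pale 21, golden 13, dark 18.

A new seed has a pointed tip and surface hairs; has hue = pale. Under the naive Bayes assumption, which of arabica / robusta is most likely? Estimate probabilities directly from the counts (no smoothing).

arabica: (18/70) × (14/18) × (7/18) × (1/18) ≈ 0.00432099
robusta: (52/70) × (9/52) × (35/52) × (21/52) ≈ 0.0349482
Highest score → robusta.

robusta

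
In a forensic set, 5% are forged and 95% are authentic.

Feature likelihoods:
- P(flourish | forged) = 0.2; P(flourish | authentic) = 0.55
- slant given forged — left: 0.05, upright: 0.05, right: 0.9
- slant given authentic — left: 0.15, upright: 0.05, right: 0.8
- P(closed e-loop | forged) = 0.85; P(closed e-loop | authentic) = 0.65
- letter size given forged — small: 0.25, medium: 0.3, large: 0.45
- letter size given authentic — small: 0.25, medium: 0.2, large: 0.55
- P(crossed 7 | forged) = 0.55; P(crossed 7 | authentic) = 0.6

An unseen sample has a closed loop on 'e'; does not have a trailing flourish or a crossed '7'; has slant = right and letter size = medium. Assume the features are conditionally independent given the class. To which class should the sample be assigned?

forged: 0.05 × (1−0.2) × 0.9 × 0.85 × 0.3 × (1−0.55) = 0.004131
authentic: 0.95 × (1−0.55) × 0.8 × 0.65 × 0.2 × (1−0.6) = 0.017784
Highest score → authentic.

authentic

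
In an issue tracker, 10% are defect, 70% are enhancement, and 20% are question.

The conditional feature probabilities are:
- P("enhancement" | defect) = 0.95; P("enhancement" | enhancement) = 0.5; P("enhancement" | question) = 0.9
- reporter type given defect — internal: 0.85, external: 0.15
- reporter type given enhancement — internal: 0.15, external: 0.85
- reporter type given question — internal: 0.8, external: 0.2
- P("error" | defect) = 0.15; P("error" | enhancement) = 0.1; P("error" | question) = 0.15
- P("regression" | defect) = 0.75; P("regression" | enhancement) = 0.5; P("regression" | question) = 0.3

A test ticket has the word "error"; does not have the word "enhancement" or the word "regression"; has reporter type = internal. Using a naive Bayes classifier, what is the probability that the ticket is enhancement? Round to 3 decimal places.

0.588

defect: 0.1 × (1−0.95) × 0.85 × 0.15 × (1−0.75) = 0.000159375
enhancement: 0.7 × (1−0.5) × 0.15 × 0.1 × (1−0.5) = 0.002625
question: 0.2 × (1−0.9) × 0.8 × 0.15 × (1−0.3) = 0.00168
P(enhancement | x) = 0.002625 / 0.004464375 ≈ 0.588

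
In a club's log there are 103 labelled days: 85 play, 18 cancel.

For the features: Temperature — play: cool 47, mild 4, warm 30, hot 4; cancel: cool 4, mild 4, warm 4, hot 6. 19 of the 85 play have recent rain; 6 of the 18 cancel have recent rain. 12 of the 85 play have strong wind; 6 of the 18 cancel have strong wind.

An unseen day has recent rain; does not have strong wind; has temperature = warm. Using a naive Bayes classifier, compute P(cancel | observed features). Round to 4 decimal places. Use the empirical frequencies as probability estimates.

0.1337

play: (85/103) × (30/85) × (19/85) × (73/85) ≈ 0.0559143
cancel: (18/103) × (4/18) × (6/18) × (12/18) ≈ 0.00862999
P(cancel | x) = 0.00862999 / 0.06454429 ≈ 0.1337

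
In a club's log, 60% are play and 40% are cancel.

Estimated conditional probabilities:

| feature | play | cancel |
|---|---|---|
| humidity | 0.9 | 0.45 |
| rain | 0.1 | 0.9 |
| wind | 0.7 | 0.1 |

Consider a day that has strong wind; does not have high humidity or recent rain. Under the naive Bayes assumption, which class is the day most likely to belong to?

play: 0.6 × (1−0.9) × (1−0.1) × 0.7 = 0.0378
cancel: 0.4 × (1−0.45) × (1−0.9) × 0.1 = 0.0022
Highest score → play.

play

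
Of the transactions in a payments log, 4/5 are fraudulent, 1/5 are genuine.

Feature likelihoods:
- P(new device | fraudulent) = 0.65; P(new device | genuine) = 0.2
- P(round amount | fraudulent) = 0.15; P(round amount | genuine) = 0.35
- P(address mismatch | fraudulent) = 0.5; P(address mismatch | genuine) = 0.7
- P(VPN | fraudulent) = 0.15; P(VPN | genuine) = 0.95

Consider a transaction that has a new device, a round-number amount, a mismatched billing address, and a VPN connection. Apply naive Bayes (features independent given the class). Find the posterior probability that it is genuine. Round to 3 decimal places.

0.614

fraudulent: 0.8 × 0.65 × 0.15 × 0.5 × 0.15 = 0.00585
genuine: 0.2 × 0.2 × 0.35 × 0.7 × 0.95 = 0.00931
P(genuine | x) = 0.00931 / 0.01516 ≈ 0.614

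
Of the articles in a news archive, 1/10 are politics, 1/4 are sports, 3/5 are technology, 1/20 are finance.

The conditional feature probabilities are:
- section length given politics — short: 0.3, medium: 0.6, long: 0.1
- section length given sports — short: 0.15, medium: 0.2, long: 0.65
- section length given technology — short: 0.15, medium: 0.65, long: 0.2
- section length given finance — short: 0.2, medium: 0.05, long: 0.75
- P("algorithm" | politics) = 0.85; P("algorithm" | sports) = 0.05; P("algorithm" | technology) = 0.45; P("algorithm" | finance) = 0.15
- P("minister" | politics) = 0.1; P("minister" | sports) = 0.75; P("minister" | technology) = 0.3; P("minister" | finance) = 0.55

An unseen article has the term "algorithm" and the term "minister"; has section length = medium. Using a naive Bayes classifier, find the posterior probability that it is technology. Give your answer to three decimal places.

0.880

politics: 0.1 × 0.6 × 0.85 × 0.1 = 0.0051
sports: 0.25 × 0.2 × 0.05 × 0.75 = 0.001875
technology: 0.6 × 0.65 × 0.45 × 0.3 = 0.05265
finance: 0.05 × 0.05 × 0.15 × 0.55 = 0.00020625
P(technology | x) = 0.05265 / 0.05983125 ≈ 0.880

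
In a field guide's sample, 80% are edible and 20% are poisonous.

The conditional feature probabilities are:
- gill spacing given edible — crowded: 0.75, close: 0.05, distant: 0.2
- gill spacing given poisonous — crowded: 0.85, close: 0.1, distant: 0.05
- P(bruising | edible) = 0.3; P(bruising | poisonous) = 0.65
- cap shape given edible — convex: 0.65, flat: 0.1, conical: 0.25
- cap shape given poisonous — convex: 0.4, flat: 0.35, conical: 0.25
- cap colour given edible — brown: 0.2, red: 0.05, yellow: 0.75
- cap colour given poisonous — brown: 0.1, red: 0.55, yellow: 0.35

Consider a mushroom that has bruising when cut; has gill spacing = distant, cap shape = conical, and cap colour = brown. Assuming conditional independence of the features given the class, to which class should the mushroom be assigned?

edible: 0.8 × 0.2 × 0.3 × 0.25 × 0.2 = 0.0024
poisonous: 0.2 × 0.05 × 0.65 × 0.25 × 0.1 = 0.0001625
Highest score → edible.

edible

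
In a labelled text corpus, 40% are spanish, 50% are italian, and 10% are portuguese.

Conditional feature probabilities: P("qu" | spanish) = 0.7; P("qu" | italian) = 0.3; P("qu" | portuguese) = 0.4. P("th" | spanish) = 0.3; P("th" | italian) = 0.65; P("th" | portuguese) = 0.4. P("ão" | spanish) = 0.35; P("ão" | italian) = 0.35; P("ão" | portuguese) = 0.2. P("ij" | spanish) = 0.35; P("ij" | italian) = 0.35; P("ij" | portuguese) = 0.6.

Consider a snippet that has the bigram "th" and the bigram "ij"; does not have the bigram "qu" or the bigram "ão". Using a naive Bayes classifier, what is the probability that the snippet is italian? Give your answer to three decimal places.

spanish: 0.4 × (1−0.7) × 0.3 × (1−0.35) × 0.35 = 0.00819
italian: 0.5 × (1−0.3) × 0.65 × (1−0.35) × 0.35 = 0.05175625
portuguese: 0.1 × (1−0.4) × 0.4 × (1−0.2) × 0.6 = 0.01152
P(italian | x) = 0.05175625 / 0.07146625 ≈ 0.724

0.724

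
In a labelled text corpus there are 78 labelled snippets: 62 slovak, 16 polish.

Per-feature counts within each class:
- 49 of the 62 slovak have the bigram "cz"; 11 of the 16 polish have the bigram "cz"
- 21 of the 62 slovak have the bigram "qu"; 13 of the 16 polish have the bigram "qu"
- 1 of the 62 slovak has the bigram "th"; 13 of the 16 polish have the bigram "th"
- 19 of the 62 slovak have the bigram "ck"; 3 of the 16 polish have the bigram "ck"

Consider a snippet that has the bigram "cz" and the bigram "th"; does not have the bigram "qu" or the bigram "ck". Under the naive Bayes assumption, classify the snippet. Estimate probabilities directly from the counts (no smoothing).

polish

slovak: (62/78) × (49/62) × (41/62) × (1/62) × (43/62) ≈ 0.00464706
polish: (16/78) × (11/16) × (3/16) × (13/16) × (13/16) = 0.0174560546875
Highest score → polish.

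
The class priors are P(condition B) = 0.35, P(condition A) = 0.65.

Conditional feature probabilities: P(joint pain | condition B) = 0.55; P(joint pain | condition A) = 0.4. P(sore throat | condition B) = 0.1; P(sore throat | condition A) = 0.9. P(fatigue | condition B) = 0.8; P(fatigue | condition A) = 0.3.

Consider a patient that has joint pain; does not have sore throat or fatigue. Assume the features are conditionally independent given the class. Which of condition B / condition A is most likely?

condition B: 0.35 × 0.55 × (1−0.1) × (1−0.8) = 0.03465
condition A: 0.65 × 0.4 × (1−0.9) × (1−0.3) = 0.0182
Highest score → condition B.

condition B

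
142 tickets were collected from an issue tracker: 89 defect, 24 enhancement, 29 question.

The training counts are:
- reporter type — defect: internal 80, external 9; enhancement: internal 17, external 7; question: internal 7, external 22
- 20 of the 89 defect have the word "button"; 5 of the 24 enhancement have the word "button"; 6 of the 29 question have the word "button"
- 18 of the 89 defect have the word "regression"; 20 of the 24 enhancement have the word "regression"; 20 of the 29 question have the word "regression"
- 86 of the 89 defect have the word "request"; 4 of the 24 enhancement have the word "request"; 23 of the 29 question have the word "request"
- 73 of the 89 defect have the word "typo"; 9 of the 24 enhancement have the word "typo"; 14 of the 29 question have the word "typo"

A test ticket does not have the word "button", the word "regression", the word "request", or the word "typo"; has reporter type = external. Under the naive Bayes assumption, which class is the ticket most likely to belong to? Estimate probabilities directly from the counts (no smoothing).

question

defect: (89/142) × (9/89) × (69/89) × (71/89) × (3/89) × (16/89) ≈ 0.000237543
enhancement: (24/142) × (7/24) × (19/24) × (4/24) × (20/24) × (15/24) ≈ 0.00338766
question: (29/142) × (22/29) × (23/29) × (9/29) × (6/29) × (15/29) ≈ 0.00408089
Highest score → question.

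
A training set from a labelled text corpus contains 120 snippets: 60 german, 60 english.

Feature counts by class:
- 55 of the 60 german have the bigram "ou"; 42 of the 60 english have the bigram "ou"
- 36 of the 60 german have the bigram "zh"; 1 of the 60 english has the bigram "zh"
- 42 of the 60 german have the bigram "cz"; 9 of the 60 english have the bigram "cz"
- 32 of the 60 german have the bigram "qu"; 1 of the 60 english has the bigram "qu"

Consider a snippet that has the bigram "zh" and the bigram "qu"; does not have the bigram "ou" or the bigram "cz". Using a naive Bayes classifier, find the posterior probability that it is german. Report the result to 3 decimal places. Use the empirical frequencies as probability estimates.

german: (60/120) × (5/60) × (36/60) × (18/60) × (32/60) = 0.004
english: (60/120) × (18/60) × (1/60) × (51/60) × (1/60) ≈ 0.0000354167
P(german | x) = 0.004 / 0.0040354167 ≈ 0.991

0.991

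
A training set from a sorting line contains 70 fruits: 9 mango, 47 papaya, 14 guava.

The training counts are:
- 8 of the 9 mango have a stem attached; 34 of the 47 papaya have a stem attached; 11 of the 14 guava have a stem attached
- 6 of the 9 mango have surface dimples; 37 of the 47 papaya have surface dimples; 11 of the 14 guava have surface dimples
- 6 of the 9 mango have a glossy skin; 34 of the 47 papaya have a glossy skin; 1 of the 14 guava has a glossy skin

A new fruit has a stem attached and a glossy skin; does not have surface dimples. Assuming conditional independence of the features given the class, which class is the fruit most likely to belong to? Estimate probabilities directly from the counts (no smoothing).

papaya

mango: (9/70) × (8/9) × (3/9) × (6/9) ≈ 0.0253968
papaya: (47/70) × (34/47) × (10/47) × (34/47) ≈ 0.0747591
guava: (14/70) × (11/14) × (3/14) × (1/14) ≈ 0.00240525
Highest score → papaya.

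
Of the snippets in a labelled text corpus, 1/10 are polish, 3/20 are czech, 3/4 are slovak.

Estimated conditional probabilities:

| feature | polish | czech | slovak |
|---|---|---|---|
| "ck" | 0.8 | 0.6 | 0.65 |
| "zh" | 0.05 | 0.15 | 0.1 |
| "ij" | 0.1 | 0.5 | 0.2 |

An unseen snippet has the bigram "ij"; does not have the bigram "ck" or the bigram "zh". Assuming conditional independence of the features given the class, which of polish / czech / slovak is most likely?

polish: 0.1 × (1−0.8) × (1−0.05) × 0.1 = 0.0019
czech: 0.15 × (1−0.6) × (1−0.15) × 0.5 = 0.0255
slovak: 0.75 × (1−0.65) × (1−0.1) × 0.2 = 0.04725
Highest score → slovak.

slovak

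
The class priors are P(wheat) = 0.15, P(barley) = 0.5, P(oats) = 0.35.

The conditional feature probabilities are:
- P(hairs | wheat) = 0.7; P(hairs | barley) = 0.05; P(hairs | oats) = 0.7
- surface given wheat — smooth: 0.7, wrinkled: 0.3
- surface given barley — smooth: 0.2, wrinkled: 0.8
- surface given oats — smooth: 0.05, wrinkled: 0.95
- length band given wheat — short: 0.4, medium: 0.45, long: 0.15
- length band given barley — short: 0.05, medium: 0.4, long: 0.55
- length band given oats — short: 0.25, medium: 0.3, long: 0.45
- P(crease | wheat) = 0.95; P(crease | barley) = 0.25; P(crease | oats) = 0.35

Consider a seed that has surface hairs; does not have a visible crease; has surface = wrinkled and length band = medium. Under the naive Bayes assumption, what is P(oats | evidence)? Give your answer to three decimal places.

0.871

wheat: 0.15 × 0.7 × 0.3 × 0.45 × (1−0.95) = 0.00070875
barley: 0.5 × 0.05 × 0.8 × 0.4 × (1−0.25) = 0.006
oats: 0.35 × 0.7 × 0.95 × 0.3 × (1−0.35) = 0.04538625
P(oats | x) = 0.04538625 / 0.052095 ≈ 0.871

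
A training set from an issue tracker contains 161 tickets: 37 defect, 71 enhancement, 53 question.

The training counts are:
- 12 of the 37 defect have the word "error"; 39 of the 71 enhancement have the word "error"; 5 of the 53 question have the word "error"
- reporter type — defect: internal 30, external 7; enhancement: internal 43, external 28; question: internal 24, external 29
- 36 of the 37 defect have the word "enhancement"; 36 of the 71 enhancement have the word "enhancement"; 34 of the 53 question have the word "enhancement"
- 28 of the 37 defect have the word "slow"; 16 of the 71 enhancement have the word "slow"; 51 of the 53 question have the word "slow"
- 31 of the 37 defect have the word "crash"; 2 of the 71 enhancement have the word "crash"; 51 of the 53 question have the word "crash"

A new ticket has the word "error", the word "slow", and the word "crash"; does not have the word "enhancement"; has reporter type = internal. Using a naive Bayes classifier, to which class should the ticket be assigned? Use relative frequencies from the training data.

question

defect: (37/161) × (12/37) × (30/37) × (1/37) × (28/37) × (31/37) ≈ 0.00103559
enhancement: (71/161) × (39/71) × (43/71) × (35/71) × (16/71) × (2/71) ≈ 0.000459084
question: (53/161) × (5/53) × (24/53) × (19/53) × (51/53) × (51/53) ≈ 0.00466816
Highest score → question.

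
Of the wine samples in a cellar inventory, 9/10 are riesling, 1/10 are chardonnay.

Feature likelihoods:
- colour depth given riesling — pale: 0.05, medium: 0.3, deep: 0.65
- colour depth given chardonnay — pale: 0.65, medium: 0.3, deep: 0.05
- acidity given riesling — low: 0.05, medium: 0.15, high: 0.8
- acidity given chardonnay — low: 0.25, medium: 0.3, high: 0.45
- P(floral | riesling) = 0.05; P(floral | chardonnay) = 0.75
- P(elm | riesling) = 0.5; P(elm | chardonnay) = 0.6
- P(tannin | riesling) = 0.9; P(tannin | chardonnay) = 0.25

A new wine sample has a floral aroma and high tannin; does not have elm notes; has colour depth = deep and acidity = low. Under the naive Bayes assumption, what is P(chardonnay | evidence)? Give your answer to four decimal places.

riesling: 0.9 × 0.65 × 0.05 × 0.05 × (1−0.5) × 0.9 = 0.000658125
chardonnay: 0.1 × 0.05 × 0.25 × 0.75 × (1−0.6) × 0.25 = 0.00009375
P(chardonnay | x) = 0.00009375 / 0.000751875 ≈ 0.1247

0.1247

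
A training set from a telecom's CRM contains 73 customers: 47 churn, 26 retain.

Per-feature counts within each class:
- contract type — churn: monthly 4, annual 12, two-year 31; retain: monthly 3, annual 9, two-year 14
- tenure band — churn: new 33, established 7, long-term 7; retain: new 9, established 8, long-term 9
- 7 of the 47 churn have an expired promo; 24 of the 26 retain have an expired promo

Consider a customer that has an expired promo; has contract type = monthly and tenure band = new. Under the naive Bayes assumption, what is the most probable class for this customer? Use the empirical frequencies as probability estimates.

churn: (47/73) × (4/47) × (33/47) × (7/47) ≈ 0.00572998
retain: (26/73) × (3/26) × (9/26) × (24/26) ≈ 0.0131312
Highest score → retain.

retain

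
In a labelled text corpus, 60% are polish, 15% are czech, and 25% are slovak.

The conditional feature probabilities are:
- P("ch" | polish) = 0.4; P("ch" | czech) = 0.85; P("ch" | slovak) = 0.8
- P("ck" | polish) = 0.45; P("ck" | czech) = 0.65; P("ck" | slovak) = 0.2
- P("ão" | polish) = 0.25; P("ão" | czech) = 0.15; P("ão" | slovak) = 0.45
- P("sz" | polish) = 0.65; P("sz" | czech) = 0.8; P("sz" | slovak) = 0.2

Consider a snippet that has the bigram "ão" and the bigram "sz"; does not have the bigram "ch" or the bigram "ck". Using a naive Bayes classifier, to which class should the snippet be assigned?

polish: 0.6 × (1−0.4) × (1−0.45) × 0.25 × 0.65 = 0.032175
czech: 0.15 × (1−0.85) × (1−0.65) × 0.15 × 0.8 = 0.000945
slovak: 0.25 × (1−0.8) × (1−0.2) × 0.45 × 0.2 = 0.0036
Highest score → polish.

polish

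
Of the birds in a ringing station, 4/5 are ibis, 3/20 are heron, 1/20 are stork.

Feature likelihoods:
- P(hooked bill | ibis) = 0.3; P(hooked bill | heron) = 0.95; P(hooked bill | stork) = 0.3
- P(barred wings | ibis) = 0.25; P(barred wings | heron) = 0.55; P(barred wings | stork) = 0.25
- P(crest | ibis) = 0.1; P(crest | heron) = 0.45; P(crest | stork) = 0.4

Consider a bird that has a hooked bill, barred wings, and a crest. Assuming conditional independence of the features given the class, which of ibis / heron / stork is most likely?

ibis: 0.8 × 0.3 × 0.25 × 0.1 = 0.006
heron: 0.15 × 0.95 × 0.55 × 0.45 = 0.03526875
stork: 0.05 × 0.3 × 0.25 × 0.4 = 0.0015
Highest score → heron.

heron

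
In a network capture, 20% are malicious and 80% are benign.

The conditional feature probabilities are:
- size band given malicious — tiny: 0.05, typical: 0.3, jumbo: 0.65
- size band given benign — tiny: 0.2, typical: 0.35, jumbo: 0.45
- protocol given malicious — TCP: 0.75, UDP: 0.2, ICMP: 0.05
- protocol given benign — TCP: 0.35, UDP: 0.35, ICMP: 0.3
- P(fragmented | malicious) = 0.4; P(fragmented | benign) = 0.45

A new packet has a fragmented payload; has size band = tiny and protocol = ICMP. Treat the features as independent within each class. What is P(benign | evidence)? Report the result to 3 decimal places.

0.991

malicious: 0.2 × 0.05 × 0.05 × 0.4 = 0.0002
benign: 0.8 × 0.2 × 0.3 × 0.45 = 0.0216
P(benign | x) = 0.0216 / 0.0218 ≈ 0.991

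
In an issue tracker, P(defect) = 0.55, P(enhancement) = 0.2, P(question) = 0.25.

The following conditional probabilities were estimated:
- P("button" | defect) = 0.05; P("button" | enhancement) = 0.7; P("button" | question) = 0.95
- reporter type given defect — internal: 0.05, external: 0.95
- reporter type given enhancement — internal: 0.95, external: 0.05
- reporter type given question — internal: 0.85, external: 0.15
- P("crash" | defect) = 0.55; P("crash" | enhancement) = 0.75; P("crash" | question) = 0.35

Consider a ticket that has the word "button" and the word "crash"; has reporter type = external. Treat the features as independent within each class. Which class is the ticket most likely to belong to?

defect: 0.55 × 0.05 × 0.95 × 0.55 = 0.01436875
enhancement: 0.2 × 0.7 × 0.05 × 0.75 = 0.00525
question: 0.25 × 0.95 × 0.15 × 0.35 = 0.01246875
Highest score → defect.

defect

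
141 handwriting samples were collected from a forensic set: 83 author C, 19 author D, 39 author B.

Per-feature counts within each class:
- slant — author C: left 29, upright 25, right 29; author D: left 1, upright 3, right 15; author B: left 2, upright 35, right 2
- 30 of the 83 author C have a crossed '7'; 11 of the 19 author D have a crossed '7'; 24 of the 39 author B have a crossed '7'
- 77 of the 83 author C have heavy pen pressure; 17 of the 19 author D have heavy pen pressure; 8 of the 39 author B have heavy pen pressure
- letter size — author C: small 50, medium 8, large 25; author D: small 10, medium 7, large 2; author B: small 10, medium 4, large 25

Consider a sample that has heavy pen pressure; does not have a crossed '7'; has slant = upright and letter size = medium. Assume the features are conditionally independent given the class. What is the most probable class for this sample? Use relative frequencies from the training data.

author C: (83/141) × (25/83) × (53/83) × (77/83) × (8/83) ≈ 0.0101238
author D: (19/141) × (3/19) × (8/19) × (17/19) × (7/19) ≈ 0.0029531
author B: (39/141) × (35/39) × (15/39) × (8/39) × (4/39) ≈ 0.00200861
Highest score → author C.

author C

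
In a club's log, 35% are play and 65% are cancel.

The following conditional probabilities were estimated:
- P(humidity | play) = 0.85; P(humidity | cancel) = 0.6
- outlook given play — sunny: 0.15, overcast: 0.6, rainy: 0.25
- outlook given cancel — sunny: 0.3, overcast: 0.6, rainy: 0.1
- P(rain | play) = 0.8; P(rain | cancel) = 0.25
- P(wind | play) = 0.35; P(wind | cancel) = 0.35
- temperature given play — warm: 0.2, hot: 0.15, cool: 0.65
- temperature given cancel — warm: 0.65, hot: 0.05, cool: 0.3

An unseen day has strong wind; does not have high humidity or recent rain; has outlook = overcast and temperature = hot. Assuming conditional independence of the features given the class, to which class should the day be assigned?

play: 0.35 × (1−0.85) × 0.6 × (1−0.8) × 0.35 × 0.15 = 0.00033075
cancel: 0.65 × (1−0.6) × 0.6 × (1−0.25) × 0.35 × 0.05 = 0.0020475
Highest score → cancel.

cancel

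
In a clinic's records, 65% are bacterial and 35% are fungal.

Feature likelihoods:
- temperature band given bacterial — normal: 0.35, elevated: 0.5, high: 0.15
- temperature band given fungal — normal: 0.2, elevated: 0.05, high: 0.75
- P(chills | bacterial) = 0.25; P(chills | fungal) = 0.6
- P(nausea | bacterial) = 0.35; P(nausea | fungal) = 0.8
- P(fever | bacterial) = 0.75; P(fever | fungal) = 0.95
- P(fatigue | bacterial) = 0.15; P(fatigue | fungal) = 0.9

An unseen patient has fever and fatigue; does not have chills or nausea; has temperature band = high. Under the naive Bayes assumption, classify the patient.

fungal

bacterial: 0.65 × 0.15 × (1−0.25) × (1−0.35) × 0.75 × 0.15 = 0.005347265625
fungal: 0.35 × 0.75 × (1−0.6) × (1−0.8) × 0.95 × 0.9 = 0.017955
Highest score → fungal.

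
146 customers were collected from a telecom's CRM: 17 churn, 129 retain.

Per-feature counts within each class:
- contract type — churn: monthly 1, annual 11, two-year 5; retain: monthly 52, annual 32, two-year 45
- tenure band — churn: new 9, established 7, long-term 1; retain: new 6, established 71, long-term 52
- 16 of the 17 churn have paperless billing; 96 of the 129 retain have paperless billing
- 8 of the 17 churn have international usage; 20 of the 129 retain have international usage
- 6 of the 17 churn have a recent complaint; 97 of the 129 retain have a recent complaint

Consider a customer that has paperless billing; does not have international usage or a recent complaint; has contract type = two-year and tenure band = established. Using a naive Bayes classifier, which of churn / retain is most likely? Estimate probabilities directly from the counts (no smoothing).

churn: (17/146) × (5/17) × (7/17) × (16/17) × (9/17) × (11/17) ≈ 0.00454647
retain: (129/146) × (45/129) × (71/129) × (96/129) × (109/129) × (32/129) ≈ 0.026461
Highest score → retain.

retain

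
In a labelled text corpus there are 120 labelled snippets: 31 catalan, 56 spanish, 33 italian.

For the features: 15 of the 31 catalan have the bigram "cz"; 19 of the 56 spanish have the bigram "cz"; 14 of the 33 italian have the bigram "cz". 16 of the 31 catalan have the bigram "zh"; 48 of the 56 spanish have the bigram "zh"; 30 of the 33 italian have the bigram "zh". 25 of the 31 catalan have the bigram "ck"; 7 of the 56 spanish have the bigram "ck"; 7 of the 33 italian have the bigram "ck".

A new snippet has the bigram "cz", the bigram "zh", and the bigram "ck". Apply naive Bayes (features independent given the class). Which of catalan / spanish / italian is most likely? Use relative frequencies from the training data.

catalan

catalan: (31/120) × (15/31) × (16/31) × (25/31) ≈ 0.0520291
spanish: (56/120) × (19/56) × (48/56) × (7/56) ≈ 0.0169643
italian: (33/120) × (14/33) × (30/33) × (7/33) ≈ 0.0224977
Highest score → catalan.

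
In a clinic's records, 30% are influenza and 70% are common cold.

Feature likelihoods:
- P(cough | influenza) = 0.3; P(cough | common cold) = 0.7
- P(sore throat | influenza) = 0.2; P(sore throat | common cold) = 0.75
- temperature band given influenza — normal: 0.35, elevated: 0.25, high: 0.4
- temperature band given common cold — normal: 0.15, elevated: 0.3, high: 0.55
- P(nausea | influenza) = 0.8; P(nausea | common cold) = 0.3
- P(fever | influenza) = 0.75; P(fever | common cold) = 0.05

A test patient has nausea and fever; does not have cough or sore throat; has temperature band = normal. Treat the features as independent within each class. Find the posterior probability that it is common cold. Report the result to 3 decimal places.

0.003

influenza: 0.3 × (1−0.3) × (1−0.2) × 0.35 × 0.8 × 0.75 = 0.03528
common cold: 0.7 × (1−0.7) × (1−0.75) × 0.15 × 0.3 × 0.05 = 0.000118125
P(common cold | x) = 0.000118125 / 0.035398125 ≈ 0.003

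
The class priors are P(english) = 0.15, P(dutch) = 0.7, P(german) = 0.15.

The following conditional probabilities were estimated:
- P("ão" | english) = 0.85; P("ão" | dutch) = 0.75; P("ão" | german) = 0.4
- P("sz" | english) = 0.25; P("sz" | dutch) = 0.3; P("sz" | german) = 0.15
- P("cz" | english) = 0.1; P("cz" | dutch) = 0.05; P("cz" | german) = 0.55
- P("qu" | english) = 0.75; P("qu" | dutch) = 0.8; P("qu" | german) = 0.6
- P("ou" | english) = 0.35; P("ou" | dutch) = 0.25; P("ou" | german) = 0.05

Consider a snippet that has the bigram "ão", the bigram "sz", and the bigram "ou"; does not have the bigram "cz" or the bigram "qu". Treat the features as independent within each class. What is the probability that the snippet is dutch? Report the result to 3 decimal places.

english: 0.15 × 0.85 × 0.25 × (1−0.1) × (1−0.75) × 0.35 = 0.00251015625
dutch: 0.7 × 0.75 × 0.3 × (1−0.05) × (1−0.8) × 0.25 = 0.00748125
german: 0.15 × 0.4 × 0.15 × (1−0.55) × (1−0.6) × 0.05 = 0.000081
P(dutch | x) = 0.00748125 / 0.01007240625 ≈ 0.743

0.743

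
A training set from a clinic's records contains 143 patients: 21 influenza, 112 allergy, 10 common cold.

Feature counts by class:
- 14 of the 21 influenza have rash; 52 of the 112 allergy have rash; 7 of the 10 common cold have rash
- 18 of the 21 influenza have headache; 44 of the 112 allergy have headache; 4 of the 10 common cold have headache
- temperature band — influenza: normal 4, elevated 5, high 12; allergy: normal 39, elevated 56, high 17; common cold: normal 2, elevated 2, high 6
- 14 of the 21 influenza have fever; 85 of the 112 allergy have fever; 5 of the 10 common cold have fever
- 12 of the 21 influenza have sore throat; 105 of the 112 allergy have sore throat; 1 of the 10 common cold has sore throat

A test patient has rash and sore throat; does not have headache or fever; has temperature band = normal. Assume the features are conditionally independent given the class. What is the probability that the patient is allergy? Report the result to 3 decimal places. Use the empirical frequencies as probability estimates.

influenza: (21/143) × (14/21) × (3/21) × (4/21) × (7/21) × (12/21) ≈ 0.000507429
allergy: (112/143) × (52/112) × (68/112) × (39/112) × (27/112) × (105/112) ≈ 0.0173749
common cold: (10/143) × (7/10) × (6/10) × (2/10) × (5/10) × (1/10) ≈ 0.000293706
P(allergy | x) = 0.0173749 / 0.018176035 ≈ 0.956

0.956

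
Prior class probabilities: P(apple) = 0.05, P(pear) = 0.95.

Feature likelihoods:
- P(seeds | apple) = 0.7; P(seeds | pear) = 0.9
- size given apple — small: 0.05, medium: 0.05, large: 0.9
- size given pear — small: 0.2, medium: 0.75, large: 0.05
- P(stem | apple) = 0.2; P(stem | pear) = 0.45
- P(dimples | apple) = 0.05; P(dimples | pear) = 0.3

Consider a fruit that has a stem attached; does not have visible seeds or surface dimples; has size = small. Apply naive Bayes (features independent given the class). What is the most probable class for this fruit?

pear

apple: 0.05 × (1−0.7) × 0.05 × 0.2 × (1−0.05) = 0.0001425
pear: 0.95 × (1−0.9) × 0.2 × 0.45 × (1−0.3) = 0.005985
Highest score → pear.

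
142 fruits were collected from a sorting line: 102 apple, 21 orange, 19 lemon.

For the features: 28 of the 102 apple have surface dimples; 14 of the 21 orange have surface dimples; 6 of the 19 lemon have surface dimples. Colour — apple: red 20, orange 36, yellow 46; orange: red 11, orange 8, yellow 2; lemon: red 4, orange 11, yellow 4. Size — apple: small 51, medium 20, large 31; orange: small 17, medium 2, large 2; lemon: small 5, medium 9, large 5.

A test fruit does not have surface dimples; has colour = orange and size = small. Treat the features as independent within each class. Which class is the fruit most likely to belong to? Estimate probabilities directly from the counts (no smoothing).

apple

apple: (102/142) × (74/102) × (36/102) × (51/102) ≈ 0.0919635
orange: (21/142) × (7/21) × (8/21) × (17/21) ≈ 0.0152023
lemon: (19/142) × (13/19) × (11/19) × (5/19) ≈ 0.013948
Highest score → apple.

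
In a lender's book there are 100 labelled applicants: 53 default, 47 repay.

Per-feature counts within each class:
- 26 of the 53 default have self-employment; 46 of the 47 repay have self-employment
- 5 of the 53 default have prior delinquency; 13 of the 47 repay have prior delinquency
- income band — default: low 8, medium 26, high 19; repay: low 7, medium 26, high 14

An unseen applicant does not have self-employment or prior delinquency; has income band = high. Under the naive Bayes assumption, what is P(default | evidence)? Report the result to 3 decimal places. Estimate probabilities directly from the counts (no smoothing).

default: (53/100) × (27/53) × (48/53) × (19/53) ≈ 0.0876611
repay: (47/100) × (1/47) × (34/47) × (14/47) ≈ 0.00215482
P(default | x) = 0.0876611 / 0.08981592 ≈ 0.976

0.976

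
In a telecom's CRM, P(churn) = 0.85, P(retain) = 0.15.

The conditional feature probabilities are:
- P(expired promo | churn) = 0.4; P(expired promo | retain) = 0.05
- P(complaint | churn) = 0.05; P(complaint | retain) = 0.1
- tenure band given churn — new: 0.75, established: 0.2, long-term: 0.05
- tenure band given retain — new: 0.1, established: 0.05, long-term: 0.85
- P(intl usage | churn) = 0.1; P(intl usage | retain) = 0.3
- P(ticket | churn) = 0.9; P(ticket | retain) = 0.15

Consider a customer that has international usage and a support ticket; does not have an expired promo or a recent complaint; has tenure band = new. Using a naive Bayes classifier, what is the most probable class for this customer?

churn: 0.85 × (1−0.4) × (1−0.05) × 0.75 × 0.1 × 0.9 = 0.03270375
retain: 0.15 × (1−0.05) × (1−0.1) × 0.1 × 0.3 × 0.15 = 0.000577125
Highest score → churn.

churn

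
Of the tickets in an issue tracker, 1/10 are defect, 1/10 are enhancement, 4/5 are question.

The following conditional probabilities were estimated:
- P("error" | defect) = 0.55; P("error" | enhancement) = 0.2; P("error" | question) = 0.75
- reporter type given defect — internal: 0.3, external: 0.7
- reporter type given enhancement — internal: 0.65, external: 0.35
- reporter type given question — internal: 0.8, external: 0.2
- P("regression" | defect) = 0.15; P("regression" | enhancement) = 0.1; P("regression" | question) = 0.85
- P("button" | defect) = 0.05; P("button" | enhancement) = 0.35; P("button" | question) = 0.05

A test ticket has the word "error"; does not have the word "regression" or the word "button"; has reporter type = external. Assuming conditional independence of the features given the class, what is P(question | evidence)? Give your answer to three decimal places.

0.327

defect: 0.1 × 0.55 × 0.7 × (1−0.15) × (1−0.05) = 0.03108875
enhancement: 0.1 × 0.2 × 0.35 × (1−0.1) × (1−0.35) = 0.004095
question: 0.8 × 0.75 × 0.2 × (1−0.85) × (1−0.05) = 0.0171
P(question | x) = 0.0171 / 0.05228375 ≈ 0.327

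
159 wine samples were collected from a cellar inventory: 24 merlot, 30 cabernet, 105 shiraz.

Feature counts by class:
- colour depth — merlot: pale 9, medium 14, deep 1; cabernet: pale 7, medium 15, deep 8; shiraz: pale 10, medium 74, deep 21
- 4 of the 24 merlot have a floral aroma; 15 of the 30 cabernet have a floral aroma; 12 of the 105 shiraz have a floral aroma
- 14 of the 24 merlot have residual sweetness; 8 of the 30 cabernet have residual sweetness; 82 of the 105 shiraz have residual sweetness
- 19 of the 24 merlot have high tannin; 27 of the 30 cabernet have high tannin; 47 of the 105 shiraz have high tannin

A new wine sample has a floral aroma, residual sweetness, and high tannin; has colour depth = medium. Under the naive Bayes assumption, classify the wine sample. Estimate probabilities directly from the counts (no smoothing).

shiraz

merlot: (24/159) × (14/24) × (4/24) × (14/24) × (19/24) ≈ 0.00677702
cabernet: (30/159) × (15/30) × (15/30) × (8/30) × (27/30) ≈ 0.0113208
shiraz: (105/159) × (74/105) × (12/105) × (82/105) × (47/105) ≈ 0.0185934
Highest score → shiraz.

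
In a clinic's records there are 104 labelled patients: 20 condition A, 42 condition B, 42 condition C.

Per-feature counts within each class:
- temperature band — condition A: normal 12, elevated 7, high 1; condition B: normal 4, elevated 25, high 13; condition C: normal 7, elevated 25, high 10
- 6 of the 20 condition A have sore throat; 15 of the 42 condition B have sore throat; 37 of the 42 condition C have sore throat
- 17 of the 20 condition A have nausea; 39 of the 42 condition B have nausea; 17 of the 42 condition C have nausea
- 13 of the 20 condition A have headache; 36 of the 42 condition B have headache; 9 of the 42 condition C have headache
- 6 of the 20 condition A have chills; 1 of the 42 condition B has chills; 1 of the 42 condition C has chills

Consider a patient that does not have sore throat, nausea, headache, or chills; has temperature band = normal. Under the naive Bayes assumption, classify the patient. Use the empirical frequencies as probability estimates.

condition A: (20/104) × (12/20) × (14/20) × (3/20) × (7/20) × (14/20) ≈ 0.00296827
condition B: (42/104) × (4/42) × (27/42) × (3/42) × (6/42) × (41/42) ≈ 0.000246292
condition C: (42/104) × (7/42) × (5/42) × (25/42) × (33/42) × (41/42) ≈ 0.00365827
Highest score → condition C.

condition C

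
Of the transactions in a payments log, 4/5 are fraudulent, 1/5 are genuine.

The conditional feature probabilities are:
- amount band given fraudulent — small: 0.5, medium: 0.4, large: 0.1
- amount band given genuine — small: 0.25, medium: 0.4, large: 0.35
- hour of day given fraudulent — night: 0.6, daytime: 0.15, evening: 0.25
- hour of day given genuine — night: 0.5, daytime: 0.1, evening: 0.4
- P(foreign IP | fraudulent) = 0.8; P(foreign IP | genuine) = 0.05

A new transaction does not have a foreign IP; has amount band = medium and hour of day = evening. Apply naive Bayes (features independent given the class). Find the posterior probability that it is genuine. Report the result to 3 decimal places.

0.655

fraudulent: 0.8 × 0.4 × 0.25 × (1−0.8) = 0.016
genuine: 0.2 × 0.4 × 0.4 × (1−0.05) = 0.0304
P(genuine | x) = 0.0304 / 0.0464 ≈ 0.655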